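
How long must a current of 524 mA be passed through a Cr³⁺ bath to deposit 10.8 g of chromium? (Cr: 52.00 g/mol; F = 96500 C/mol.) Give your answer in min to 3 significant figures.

1910 min

n(Cr) = 10.8 / 52.00 = 0.2077 mol
Cr³⁺ + 3e⁻ → Cr, so n(e⁻) = 3 × 0.2077 = 0.6231 mol
Q = 0.6231 × 96500 = 60130 C
t = Q / I = 60130 / 0.524 = 1.148×10^5 s = 1910 min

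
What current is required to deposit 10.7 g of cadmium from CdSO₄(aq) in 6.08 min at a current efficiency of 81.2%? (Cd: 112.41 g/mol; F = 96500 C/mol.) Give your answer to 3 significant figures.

62.0 A

n(Cd) = 10.7 / 112.41 = 0.09519 mol
Cd²⁺ + 2e⁻ → Cd, so n(e⁻) = 2 × 0.09519 = 0.1904 mol
Q = 0.1904 × 96500 / 0.812 = 22630 C
I = Q / t = 22630 / 364.8 s = 62.0 A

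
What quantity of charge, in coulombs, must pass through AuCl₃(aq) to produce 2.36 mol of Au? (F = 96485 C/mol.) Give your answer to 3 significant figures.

Au³⁺ + 3e⁻ → Au, so n(e⁻) = 3 × 2.36 = 7.080 mol
Q = 7.080 × 96485 = 6.831×10^5 C

6.83×10^5 C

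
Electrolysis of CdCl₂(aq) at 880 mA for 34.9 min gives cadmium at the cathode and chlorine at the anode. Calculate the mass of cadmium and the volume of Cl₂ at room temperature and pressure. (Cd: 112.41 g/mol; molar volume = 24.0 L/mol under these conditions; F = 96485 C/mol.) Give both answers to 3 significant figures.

1.07 g Cd; 0.229 L Cl₂

Q = 0.880 × 2094 = 1843 C; n(e⁻) = 1843 / 96485 = 0.01910 mol
Cathode: Cd²⁺ + 2e⁻ → Cd → n(Cd) = 0.01910/2 = 0.009550 mol → 1.07 g
Anode: 2Cl⁻ → Cl₂ + 2e⁻ → n(Cl₂) = 0.01910/2 = 0.009550 mol → 0.229 L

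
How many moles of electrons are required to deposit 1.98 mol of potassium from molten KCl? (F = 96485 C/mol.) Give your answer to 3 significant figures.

K⁺ + e⁻ → K, so n(e⁻) = 1 × 1.98 = 1.980 mol

1.98 mol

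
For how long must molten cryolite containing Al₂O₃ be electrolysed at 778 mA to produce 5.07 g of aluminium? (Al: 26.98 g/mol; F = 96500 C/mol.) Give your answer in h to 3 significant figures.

n(Al) = 5.07 / 26.98 = 0.1879 mol
Al³⁺ + 3e⁻ → Al, so n(e⁻) = 3 × 0.1879 = 0.5637 mol
Q = 0.5637 × 96500 = 54400 C
t = Q / I = 54400 / 0.778 = 69920 s = 19.4 h

19.4 h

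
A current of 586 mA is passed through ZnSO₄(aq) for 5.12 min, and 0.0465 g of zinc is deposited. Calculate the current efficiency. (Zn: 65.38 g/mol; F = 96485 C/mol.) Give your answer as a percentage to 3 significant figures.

Q = 0.586 × 307.2 = 180.0 C
n(e⁻) = 180.0 / 96485 = 0.001866 mol
Zn²⁺ + 2e⁻ → Zn, so theoretical n(Zn) = 9.330×10^-4 mol → 0.06100 g
Efficiency = 0.0465 / 0.06100 = 0.7623 = 76.2%

76.2%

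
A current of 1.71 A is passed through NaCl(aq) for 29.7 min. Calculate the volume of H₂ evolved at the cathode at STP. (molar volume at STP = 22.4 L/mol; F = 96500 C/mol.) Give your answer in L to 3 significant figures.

Q = 1.71 A × 1782 s = 3047 C
n(e⁻) = Q/F = 3047/96500 = 0.03158 mol
2H⁺ + 2e⁻ → H₂, so n(H₂) = 0.03158 / 2 = 0.01579 mol
V = 0.01579 × 22.4 = 0.3537 L

0.354 L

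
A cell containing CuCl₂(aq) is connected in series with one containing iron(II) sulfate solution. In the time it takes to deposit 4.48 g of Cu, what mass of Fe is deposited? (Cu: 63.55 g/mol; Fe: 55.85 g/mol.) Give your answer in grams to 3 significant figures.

3.94 g

n(Cu) = 4.48 / 63.55 = 0.07050 mol
Cu²⁺ + 2e⁻ → Cu, so n(e⁻) = 2 × 0.07050 = 0.1410 mol
Since the cells are in series, n(e⁻) in the Fe cell is also 0.1410 mol.
Fe²⁺ + 2e⁻ → Fe, so n(Fe) = 0.1410 / 2 = 0.07050 mol
m(Fe) = 0.07050 × 55.85 = 3.94 g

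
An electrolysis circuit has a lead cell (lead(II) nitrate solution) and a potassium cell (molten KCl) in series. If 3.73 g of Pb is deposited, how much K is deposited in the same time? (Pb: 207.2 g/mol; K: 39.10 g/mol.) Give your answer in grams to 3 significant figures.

n(Pb) = 3.73 / 207.2 = 0.01800 mol
Pb²⁺ + 2e⁻ → Pb, so n(e⁻) = 2 × 0.01800 = 0.03600 mol
Same current for the same time ⇒ same n(e⁻) = 0.03600 mol in both cells.
K⁺ + e⁻ → K, so n(K) = 0.03600 mol
m(K) = 0.03600 × 39.10 = 1.41 g

1.41 g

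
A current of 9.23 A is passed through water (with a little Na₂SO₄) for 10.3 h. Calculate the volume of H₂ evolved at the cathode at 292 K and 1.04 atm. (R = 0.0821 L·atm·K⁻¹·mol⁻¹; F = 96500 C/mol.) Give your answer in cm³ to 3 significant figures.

40900 cm³

Q = It = 9.23 × 37080 = 3.422×10^5 C
n(e⁻) = Q/F = 3.422×10^5/96500 = 3.546 mol
2H⁺ + 2e⁻ → H₂, so n(H₂) = 3.546 / 2 = 1.773 mol
V = nRT/P = 1.773 × 0.0821 × 292 / 1.04 = 40.87 L
= 40900 cm³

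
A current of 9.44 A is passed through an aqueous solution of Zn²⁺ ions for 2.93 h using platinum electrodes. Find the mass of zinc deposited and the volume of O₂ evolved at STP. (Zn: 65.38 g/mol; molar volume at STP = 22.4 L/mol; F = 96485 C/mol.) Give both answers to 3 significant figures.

Q = 9.44 × 10548 = 99570 C; n(e⁻) = 99570 / 96485 = 1.032 mol
Cathode: Zn²⁺ + 2e⁻ → Zn → n(Zn) = 1.032/2 = 0.5160 mol → 33.7 g
Anode: 2H₂O → O₂ + 4H⁺ + 4e⁻ → n(O₂) = 1.032/4 = 0.2580 mol → 5.78 L

33.7 g Zn; 5.78 L O₂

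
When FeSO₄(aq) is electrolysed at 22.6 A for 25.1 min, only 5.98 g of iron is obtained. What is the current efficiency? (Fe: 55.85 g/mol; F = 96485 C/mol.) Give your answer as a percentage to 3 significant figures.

Q = 22.6 × 1506 = 34040 C
n(e⁻) = 34040 / 96485 = 0.3528 mol
Fe²⁺ + 2e⁻ → Fe, so theoretical n(Fe) = 0.1764 mol → 9.852 g
Efficiency = 5.98 / 9.852 = 0.6070 = 60.7%

60.7%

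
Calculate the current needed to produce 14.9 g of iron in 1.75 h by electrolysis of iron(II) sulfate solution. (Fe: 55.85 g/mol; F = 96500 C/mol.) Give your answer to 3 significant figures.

n(Fe) = 14.9 / 55.85 = 0.2668 mol
Fe²⁺ + 2e⁻ → Fe, so n(e⁻) = 2 × 0.2668 = 0.5336 mol
Q = 0.5336 × 96500 = 51490 C
I = Q / t = 51490 / 6300 s = 8.17 A

8.17 A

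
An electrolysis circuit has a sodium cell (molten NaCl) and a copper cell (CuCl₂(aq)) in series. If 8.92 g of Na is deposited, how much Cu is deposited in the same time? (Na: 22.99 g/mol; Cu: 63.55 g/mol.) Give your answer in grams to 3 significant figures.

12.3 g

n(Na) = 8.92 / 22.99 = 0.3880 mol
Na⁺ + e⁻ → Na, so n(e⁻) = 0.3880 mol
Since the cells are in series, n(e⁻) in the Cu cell is also 0.3880 mol.
Cu²⁺ + 2e⁻ → Cu, so n(Cu) = 0.3880 / 2 = 0.1940 mol
m(Cu) = 0.1940 × 63.55 = 12.3 g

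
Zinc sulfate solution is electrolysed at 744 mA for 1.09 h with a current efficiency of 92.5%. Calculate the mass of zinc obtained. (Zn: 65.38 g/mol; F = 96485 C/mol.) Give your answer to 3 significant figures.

0.915 g

Q = 0.744 × 3924 = 2919 C
n(e⁻) = 2919 / 96485 = 0.03025 mol
Zn²⁺ + 2e⁻ → Zn, so theoretical m(Zn) = 0.01513 × 65.38 = 0.9892 g
Actual mass = 92.5% × 0.9892 = 0.915 g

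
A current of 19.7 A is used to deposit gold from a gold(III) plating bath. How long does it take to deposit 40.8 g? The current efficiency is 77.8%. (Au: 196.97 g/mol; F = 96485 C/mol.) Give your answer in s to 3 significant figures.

n(Au) = 40.8 / 196.97 = 0.2071 mol
Au³⁺ + 3e⁻ → Au, so n(e⁻) = 3 × 0.2071 = 0.6213 mol
Q = 0.6213 × 96485 / 0.778 = 77050 C
t = Q / I = 77050 / 19.7 = 3911 s

3910 s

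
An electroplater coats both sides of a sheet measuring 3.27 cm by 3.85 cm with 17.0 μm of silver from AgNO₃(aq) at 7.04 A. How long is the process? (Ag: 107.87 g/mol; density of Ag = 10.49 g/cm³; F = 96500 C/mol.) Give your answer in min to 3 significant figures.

Plated area = 2 × 3.27 × 3.85 = 25.18 cm²
Volume = 25.18 × 17.0×10⁻⁴ cm = 0.04281 cm³
m(Ag) = 0.04281 × 10.49 = 0.4491 g
n(Ag) = 0.4491 / 107.87 = 0.004163 mol; n(e⁻) = 0.004163 mol
Q = 0.004163 × 96500 = 401.7 C
t = 401.7 / 7.04 = 57.06 s = 0.951 min

0.951 min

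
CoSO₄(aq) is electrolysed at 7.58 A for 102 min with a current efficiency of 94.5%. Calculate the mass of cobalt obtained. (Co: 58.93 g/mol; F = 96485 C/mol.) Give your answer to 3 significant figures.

Q = 7.58 × 6120 = 46390 C
n(e⁻) = 46390 / 96485 = 0.4808 mol
Co²⁺ + 2e⁻ → Co, so theoretical m(Co) = 0.2404 × 58.93 = 14.17 g
Actual mass = 94.5% × 14.17 = 13.4 g

13.4 g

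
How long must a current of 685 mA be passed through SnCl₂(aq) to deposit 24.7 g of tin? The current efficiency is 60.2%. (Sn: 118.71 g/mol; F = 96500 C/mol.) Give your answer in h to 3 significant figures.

n(Sn) = 24.7 / 118.71 = 0.2081 mol
Sn²⁺ + 2e⁻ → Sn, so n(e⁻) = 2 × 0.2081 = 0.4162 mol
Q = 0.4162 × 96500 / 0.602 = 66720 C
t = Q / I = 66720 / 0.685 = 97400 s = 27.1 h

27.1 h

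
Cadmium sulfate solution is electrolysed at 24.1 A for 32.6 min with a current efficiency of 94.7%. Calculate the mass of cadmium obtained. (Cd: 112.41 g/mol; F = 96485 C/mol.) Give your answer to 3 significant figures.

Q = 24.1 × 1956 = 47140 C
n(e⁻) = 47140 / 96485 = 0.4886 mol
Cd²⁺ + 2e⁻ → Cd, so theoretical m(Cd) = 0.2443 × 112.41 = 27.46 g
Actual mass = 94.7% × 27.46 = 26.0 g

26.0 g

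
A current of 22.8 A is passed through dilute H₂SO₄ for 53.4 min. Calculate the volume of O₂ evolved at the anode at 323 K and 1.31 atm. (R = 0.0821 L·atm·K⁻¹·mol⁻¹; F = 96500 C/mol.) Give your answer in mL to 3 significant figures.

3830 mL

Q = 22.8 A × 3204 s = 73050 C
n(e⁻) = 73050 / 96500 = 0.7570 mol
2H₂O → O₂ + 4H⁺ + 4e⁻, so n(O₂) = 0.7570 / 4 = 0.1893 mol
V = nRT/P = 0.1893 × 0.0821 × 323 / 1.31 = 3.832 L
= 3830 mL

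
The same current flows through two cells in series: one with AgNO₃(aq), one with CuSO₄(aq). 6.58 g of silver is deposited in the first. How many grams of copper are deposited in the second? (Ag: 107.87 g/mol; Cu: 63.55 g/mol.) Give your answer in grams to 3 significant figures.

1.94 g

n(Ag) = 6.58 / 107.87 = 0.06100 mol
Ag⁺ + e⁻ → Ag, so n(e⁻) = 0.06100 mol
The cells are in series, so the same charge (and hence the same n(e⁻) = 0.06100 mol) passes through both.
Cu²⁺ + 2e⁻ → Cu, so n(Cu) = 0.06100 / 2 = 0.03050 mol
m(Cu) = 0.03050 × 63.55 = 1.94 g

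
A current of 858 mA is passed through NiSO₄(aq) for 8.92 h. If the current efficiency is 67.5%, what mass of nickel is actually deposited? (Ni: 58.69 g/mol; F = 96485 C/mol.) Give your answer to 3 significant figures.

5.66 g

Q = 0.858 × 32112 = 27550 C
n(e⁻) = 27550 / 96485 = 0.2855 mol
Ni²⁺ + 2e⁻ → Ni, so theoretical m(Ni) = 0.1428 × 58.69 = 8.381 g
Actual mass = 67.5% × 8.381 = 5.66 g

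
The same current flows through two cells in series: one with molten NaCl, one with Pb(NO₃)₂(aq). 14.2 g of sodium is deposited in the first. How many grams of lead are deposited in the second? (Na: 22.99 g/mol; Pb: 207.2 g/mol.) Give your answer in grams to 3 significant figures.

64.0 g

n(Na) = 14.2 / 22.99 = 0.6177 mol
Na⁺ + e⁻ → Na, so n(e⁻) = 0.6177 mol
Same current for the same time ⇒ same n(e⁻) = 0.6177 mol in both cells.
Pb²⁺ + 2e⁻ → Pb, so n(Pb) = 0.6177 / 2 = 0.3089 mol
m(Pb) = 0.3089 × 207.2 = 64.0 g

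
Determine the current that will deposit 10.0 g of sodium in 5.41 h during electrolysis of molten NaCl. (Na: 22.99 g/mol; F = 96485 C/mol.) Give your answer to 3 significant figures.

2.15 A

n(Na) = 10.0 / 22.99 = 0.4350 mol
Na⁺ + e⁻ → Na, so n(e⁻) = 0.4350 mol
Q = 0.4350 × 96485 = 41970 C
I = Q / t = 41970 / 19476 s = 2.15 A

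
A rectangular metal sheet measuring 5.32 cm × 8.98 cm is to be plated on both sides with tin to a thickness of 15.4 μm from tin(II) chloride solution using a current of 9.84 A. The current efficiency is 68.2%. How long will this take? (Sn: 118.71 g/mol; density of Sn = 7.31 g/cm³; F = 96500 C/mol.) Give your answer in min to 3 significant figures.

4.34 min

Plated area = 2 × 5.32 × 8.98 = 95.55 cm²
Volume = 95.55 × 15.4×10⁻⁴ cm = 0.1471 cm³
m(Sn) = 0.1471 × 7.31 = 1.075 g
n(Sn) = 1.075 / 118.71 = 0.009056 mol; n(e⁻) = 2 × 0.009056 = 0.01811 mol
Q = 0.01811 × 96500 / 0.682 = 2562 C
t = 2562 / 9.84 = 260.4 s = 4.34 min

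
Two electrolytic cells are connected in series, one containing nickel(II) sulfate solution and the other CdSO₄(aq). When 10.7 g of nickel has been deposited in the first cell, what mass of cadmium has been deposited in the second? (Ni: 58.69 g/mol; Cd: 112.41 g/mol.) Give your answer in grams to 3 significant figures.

n(Ni) = 10.7 / 58.69 = 0.1823 mol
Ni²⁺ + 2e⁻ → Ni, so n(e⁻) = 2 × 0.1823 = 0.3646 mol
The cells are in series, so the same charge (and hence the same n(e⁻) = 0.3646 mol) passes through both.
Cd²⁺ + 2e⁻ → Cd, so n(Cd) = 0.3646 / 2 = 0.1823 mol
m(Cd) = 0.1823 × 112.41 = 20.5 g

20.5 g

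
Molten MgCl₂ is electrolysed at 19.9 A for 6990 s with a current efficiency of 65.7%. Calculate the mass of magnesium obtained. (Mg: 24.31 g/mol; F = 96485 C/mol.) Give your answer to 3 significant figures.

Q = 19.9 × 6990 = 1.391×10^5 C
n(e⁻) = 1.391×10^5 / 96485 = 1.442 mol
Mg²⁺ + 2e⁻ → Mg, so theoretical m(Mg) = 0.7210 × 24.31 = 17.53 g
Actual mass = 65.7% × 17.53 = 11.5 g

11.5 g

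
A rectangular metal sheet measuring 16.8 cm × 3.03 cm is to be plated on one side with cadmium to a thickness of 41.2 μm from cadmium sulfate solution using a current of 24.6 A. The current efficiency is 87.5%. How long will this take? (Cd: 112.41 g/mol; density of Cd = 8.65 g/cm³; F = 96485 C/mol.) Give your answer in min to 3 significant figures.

Plated area = 16.8 × 3.03 = 50.90 cm²
Volume = 50.90 × 41.2×10⁻⁴ cm = 0.2097 cm³
m(Cd) = 0.2097 × 8.65 = 1.814 g
n(Cd) = 1.814 / 112.41 = 0.01614 mol; n(e⁻) = 2 × 0.01614 = 0.03228 mol
Q = 0.03228 × 96485 / 0.875 = 3559 C
t = 3559 / 24.6 = 144.7 s = 2.41 min

2.41 min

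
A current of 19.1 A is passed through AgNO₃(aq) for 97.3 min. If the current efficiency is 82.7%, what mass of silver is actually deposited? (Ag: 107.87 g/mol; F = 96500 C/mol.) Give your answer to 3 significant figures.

103 g

Q = 19.1 × 5838 = 1.115×10^5 C
n(e⁻) = 1.115×10^5 / 96500 = 1.155 mol
Ag⁺ + e⁻ → Ag, so theoretical m(Ag) = 1.155 × 107.87 = 124.6 g
Actual mass = 82.7% × 124.6 = 103 g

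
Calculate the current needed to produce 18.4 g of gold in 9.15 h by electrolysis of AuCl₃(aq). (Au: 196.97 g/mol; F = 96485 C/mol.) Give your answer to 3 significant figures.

n(Au) = 18.4 / 196.97 = 0.09342 mol
Au³⁺ + 3e⁻ → Au, so n(e⁻) = 3 × 0.09342 = 0.2803 mol
Q = 0.2803 × 96485 = 27040 C
I = Q / t = 27040 / 32940 s = 0.821 A

0.821 A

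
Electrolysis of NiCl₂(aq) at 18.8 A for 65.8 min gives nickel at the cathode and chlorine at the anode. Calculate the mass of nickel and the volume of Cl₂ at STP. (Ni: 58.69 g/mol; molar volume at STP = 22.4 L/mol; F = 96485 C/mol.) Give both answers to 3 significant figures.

Q = 18.8 × 3948 = 74220 C; n(e⁻) = 74220 / 96485 = 0.7692 mol
Cathode: Ni²⁺ + 2e⁻ → Ni → n(Ni) = 0.7692/2 = 0.3846 mol → 22.6 g
Anode: 2Cl⁻ → Cl₂ + 2e⁻ → n(Cl₂) = 0.7692/2 = 0.3846 mol → 8.62 L

22.6 g Ni; 8.62 L Cl₂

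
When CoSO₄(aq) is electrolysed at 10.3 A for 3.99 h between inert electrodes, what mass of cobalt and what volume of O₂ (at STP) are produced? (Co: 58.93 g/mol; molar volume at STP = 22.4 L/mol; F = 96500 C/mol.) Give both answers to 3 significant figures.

45.2 g Co; 8.59 L O₂

Q = 10.3 × 14364 = 1.479×10^5 C; n(e⁻) = 1.479×10^5 / 96500 = 1.533 mol
Cathode: Co²⁺ + 2e⁻ → Co → n(Co) = 1.533/2 = 0.7665 mol → 45.2 g
Anode: 2H₂O → O₂ + 4H⁺ + 4e⁻ → n(O₂) = 1.533/4 = 0.3833 mol → 8.59 L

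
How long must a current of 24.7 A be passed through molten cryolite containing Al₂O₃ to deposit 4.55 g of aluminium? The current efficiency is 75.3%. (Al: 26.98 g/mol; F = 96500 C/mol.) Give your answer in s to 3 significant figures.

2620 s

n(Al) = 4.55 / 26.98 = 0.1686 mol
Al³⁺ + 3e⁻ → Al, so n(e⁻) = 3 × 0.1686 = 0.5058 mol
Q = 0.5058 × 96500 / 0.753 = 64820 C
t = Q / I = 64820 / 24.7 = 2624 s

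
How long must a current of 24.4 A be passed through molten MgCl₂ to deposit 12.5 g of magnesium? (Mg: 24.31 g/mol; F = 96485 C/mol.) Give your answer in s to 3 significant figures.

4070 s

n(Mg) = 12.5 / 24.31 = 0.5142 mol
Mg²⁺ + 2e⁻ → Mg, so n(e⁻) = 2 × 0.5142 = 1.028 mol
Q = 1.028 × 96485 = 99190 C
t = Q / I = 99190 / 24.4 = 4065 s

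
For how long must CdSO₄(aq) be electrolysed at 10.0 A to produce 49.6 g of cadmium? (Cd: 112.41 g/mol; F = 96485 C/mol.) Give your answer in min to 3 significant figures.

n(Cd) = 49.6 / 112.41 = 0.4412 mol
Cd²⁺ + 2e⁻ → Cd, so n(e⁻) = 2 × 0.4412 = 0.8824 mol
Q = 0.8824 × 96485 = 85140 C
t = Q / I = 85140 / 10.0 = 8514 s = 142 min

142 min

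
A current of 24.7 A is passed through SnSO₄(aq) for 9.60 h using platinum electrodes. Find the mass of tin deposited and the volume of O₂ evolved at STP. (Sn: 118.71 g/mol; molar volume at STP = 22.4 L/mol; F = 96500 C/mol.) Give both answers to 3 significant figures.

Q = 24.7 × 34560 = 8.536×10^5 C; n(e⁻) = 8.536×10^5 / 96500 = 8.846 mol
Cathode: Sn²⁺ + 2e⁻ → Sn → n(Sn) = 8.846/2 = 4.423 mol → 525 g
Anode: 2H₂O → O₂ + 4H⁺ + 4e⁻ → n(O₂) = 8.846/4 = 2.212 mol → 49.5 L

525 g Sn; 49.5 L O₂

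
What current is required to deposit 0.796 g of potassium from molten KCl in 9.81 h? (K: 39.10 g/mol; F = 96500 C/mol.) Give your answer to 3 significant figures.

n(K) = 0.796 / 39.10 = 0.02036 mol
K⁺ + e⁻ → K, so n(e⁻) = 0.02036 mol
Q = 0.02036 × 96500 = 1965 C
I = Q / t = 1965 / 35316 s = 0.0556 A

0.0556 A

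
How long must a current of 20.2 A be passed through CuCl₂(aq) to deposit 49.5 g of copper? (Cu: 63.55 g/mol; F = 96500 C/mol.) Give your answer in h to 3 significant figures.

n(Cu) = 49.5 / 63.55 = 0.7789 mol
Cu²⁺ + 2e⁻ → Cu, so n(e⁻) = 2 × 0.7789 = 1.558 mol
Q = 1.558 × 96500 = 1.503×10^5 C
t = Q / I = 1.503×10^5 / 20.2 = 7441 s = 2.07 h

2.07 h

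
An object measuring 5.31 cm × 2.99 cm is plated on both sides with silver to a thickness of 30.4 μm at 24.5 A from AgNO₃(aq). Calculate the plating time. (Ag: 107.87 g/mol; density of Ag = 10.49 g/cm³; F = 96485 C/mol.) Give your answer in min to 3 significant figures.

Plated area = 2 × 5.31 × 2.99 = 31.75 cm²
Volume = 31.75 × 30.4×10⁻⁴ cm = 0.09652 cm³
m(Ag) = 0.09652 × 10.49 = 1.012 g
n(Ag) = 1.012 / 107.87 = 0.009382 mol; n(e⁻) = 0.009382 mol
Q = 0.009382 × 96485 = 905.2 C
t = 905.2 / 24.5 = 36.95 s = 0.616 min

0.616 min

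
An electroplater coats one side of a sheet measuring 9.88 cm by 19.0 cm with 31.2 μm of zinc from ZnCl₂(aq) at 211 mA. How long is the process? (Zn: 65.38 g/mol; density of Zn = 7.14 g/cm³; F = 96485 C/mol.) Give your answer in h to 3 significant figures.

Plated area = 9.88 × 19.0 = 187.7 cm²
Volume = 187.7 × 31.2×10⁻⁴ cm = 0.5856 cm³
m(Zn) = 0.5856 × 7.14 = 4.181 g
n(Zn) = 4.181 / 65.38 = 0.06395 mol; n(e⁻) = 2 × 0.06395 = 0.1279 mol
Q = 0.1279 × 96485 = 12340 C
t = 12340 / 0.211 = 58480 s = 16.2 h

16.2 h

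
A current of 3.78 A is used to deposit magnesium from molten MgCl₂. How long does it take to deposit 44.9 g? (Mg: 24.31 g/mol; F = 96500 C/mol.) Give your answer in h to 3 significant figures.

n(Mg) = 44.9 / 24.31 = 1.847 mol
Mg²⁺ + 2e⁻ → Mg, so n(e⁻) = 2 × 1.847 = 3.694 mol
Q = 3.694 × 96500 = 3.565×10^5 C
t = Q / I = 3.565×10^5 / 3.78 = 94310 s = 26.2 h

26.2 h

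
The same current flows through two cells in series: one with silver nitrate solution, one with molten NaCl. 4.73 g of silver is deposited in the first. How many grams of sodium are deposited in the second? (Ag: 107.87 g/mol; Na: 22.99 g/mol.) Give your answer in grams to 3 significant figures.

1.01 g

n(Ag) = 4.73 / 107.87 = 0.04385 mol
Ag⁺ + e⁻ → Ag, so n(e⁻) = 0.04385 mol
The cells are in series, so the same charge (and hence the same n(e⁻) = 0.04385 mol) passes through both.
Na⁺ + e⁻ → Na, so n(Na) = 0.04385 mol
m(Na) = 0.04385 × 22.99 = 1.01 g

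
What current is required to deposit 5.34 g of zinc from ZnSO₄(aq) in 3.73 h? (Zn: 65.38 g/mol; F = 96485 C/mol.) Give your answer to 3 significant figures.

1.17 A

n(Zn) = 5.34 / 65.38 = 0.08168 mol
Zn²⁺ + 2e⁻ → Zn, so n(e⁻) = 2 × 0.08168 = 0.1634 mol
Q = 0.1634 × 96485 = 15770 C
I = Q / t = 15770 / 13428 s = 1.17 A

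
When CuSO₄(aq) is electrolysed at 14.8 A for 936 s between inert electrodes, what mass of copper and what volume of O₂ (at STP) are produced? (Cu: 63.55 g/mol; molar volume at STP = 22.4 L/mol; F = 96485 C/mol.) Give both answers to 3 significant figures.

4.56 g Cu; 0.804 L O₂

Q = 14.8 × 936 = 13850 C; n(e⁻) = 13850 / 96485 = 0.1435 mol
Cathode: Cu²⁺ + 2e⁻ → Cu → n(Cu) = 0.1435/2 = 0.07175 mol → 4.56 g
Anode: 2H₂O → O₂ + 4H⁺ + 4e⁻ → n(O₂) = 0.1435/4 = 0.03588 mol → 0.804 L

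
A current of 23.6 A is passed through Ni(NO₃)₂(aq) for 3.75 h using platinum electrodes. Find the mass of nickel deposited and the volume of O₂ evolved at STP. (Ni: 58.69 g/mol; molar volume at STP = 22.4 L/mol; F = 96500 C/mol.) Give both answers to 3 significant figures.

Q = 23.6 × 13500 = 3.186×10^5 C; n(e⁻) = 3.186×10^5 / 96500 = 3.302 mol
Cathode: Ni²⁺ + 2e⁻ → Ni → n(Ni) = 3.302/2 = 1.651 mol → 96.9 g
Anode: 2H₂O → O₂ + 4H⁺ + 4e⁻ → n(O₂) = 3.302/4 = 0.8255 mol → 18.5 L

96.9 g Ni; 18.5 L O₂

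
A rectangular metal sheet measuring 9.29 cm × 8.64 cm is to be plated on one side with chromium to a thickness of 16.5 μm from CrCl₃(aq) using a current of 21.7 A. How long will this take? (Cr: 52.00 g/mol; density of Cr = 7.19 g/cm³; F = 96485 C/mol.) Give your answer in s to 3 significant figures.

Plated area = 9.29 × 8.64 = 80.27 cm²
Volume = 80.27 × 16.5×10⁻⁴ cm = 0.1324 cm³
m(Cr) = 0.1324 × 7.19 = 0.9520 g
n(Cr) = 0.9520 / 52.00 = 0.01831 mol; n(e⁻) = 3 × 0.01831 = 0.05493 mol
Q = 0.05493 × 96485 = 5300 C
t = 5300 / 21.7 = 244.2 s

244 s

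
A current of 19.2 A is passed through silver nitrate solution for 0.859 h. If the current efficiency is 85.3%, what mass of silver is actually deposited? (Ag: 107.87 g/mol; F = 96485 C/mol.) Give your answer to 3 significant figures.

56.6 g

Q = 19.2 × 3092.4 = 59370 C
n(e⁻) = 59370 / 96485 = 0.6153 mol
Ag⁺ + e⁻ → Ag, so theoretical m(Ag) = 0.6153 × 107.87 = 66.37 g
Actual mass = 85.3% × 66.37 = 56.6 g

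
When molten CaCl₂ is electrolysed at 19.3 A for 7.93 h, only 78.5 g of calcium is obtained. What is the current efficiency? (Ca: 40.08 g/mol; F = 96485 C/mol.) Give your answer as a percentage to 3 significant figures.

Q = 19.3 × 28548 = 5.510×10^5 C
n(e⁻) = 5.510×10^5 / 96485 = 5.711 mol
Ca²⁺ + 2e⁻ → Ca, so theoretical n(Ca) = 2.856 mol → 114.5 g
Efficiency = 78.5 / 114.5 = 0.6856 = 68.6%

68.6%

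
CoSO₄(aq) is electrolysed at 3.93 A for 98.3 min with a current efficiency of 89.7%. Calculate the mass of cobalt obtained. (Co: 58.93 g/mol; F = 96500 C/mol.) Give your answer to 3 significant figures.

Q = 3.93 × 5898 = 23180 C
n(e⁻) = 23180 / 96500 = 0.2402 mol
Co²⁺ + 2e⁻ → Co, so theoretical m(Co) = 0.1201 × 58.93 = 7.077 g
Actual mass = 89.7% × 7.077 = 6.35 g

6.35 g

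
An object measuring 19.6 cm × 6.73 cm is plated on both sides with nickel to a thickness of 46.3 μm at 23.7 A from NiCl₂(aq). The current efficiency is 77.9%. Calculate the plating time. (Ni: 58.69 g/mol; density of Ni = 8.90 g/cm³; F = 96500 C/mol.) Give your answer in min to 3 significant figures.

32.3 min

Plated area = 2 × 19.6 × 6.73 = 263.8 cm²
Volume = 263.8 × 46.3×10⁻⁴ cm = 1.221 cm³
m(Ni) = 1.221 × 8.90 = 10.87 g
n(Ni) = 10.87 / 58.69 = 0.1852 mol; n(e⁻) = 2 × 0.1852 = 0.3704 mol
Q = 0.3704 × 96500 / 0.779 = 45880 C
t = 45880 / 23.7 = 1936 s = 32.3 min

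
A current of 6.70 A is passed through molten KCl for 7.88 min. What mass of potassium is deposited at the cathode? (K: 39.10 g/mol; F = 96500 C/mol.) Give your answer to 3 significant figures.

1.28 g

Q = It = 6.70 × 472.8 = 3168 C
n(e⁻) = Q/F = 3168/96500 = 0.03283 mol
K⁺ + e⁻ → K, so n(K) = 0.03283 mol
m = 0.03283 × 39.10 = 1.28 g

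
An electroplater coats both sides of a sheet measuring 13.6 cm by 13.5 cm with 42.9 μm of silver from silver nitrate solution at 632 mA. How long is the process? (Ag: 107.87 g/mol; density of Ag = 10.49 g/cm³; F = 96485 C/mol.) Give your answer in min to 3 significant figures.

390 min

Plated area = 2 × 13.6 × 13.5 = 367.2 cm²
Volume = 367.2 × 42.9×10⁻⁴ cm = 1.575 cm³
m(Ag) = 1.575 × 10.49 = 16.52 g
n(Ag) = 16.52 / 107.87 = 0.1531 mol; n(e⁻) = 0.1531 mol
Q = 0.1531 × 96485 = 14770 C
t = 14770 / 0.632 = 23370 s = 390 min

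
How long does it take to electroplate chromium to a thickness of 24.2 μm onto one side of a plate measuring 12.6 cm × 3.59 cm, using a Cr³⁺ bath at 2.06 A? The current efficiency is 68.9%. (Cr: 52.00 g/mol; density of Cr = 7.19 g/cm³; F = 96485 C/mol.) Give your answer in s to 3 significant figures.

Plated area = 12.6 × 3.59 = 45.23 cm²
Volume = 45.23 × 24.2×10⁻⁴ cm = 0.1095 cm³
m(Cr) = 0.1095 × 7.19 = 0.7873 g
n(Cr) = 0.7873 / 52.00 = 0.01514 mol; n(e⁻) = 3 × 0.01514 = 0.04542 mol
Q = 0.04542 × 96485 / 0.689 = 6360 C
t = 6360 / 2.06 = 3087 s

3090 s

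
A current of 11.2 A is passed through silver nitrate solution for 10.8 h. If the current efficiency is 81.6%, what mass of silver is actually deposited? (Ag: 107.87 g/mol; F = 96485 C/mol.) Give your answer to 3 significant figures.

397 g

Q = 11.2 × 38880 = 4.355×10^5 C
n(e⁻) = 4.355×10^5 / 96485 = 4.514 mol
Ag⁺ + e⁻ → Ag, so theoretical m(Ag) = 4.514 × 107.87 = 486.9 g
Actual mass = 81.6% × 486.9 = 397 g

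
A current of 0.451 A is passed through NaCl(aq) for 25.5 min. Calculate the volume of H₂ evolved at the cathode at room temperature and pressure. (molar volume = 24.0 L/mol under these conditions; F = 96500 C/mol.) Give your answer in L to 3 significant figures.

0.0858 L

Q = It = 0.451 × 1530 = 690.0 C
n(e⁻) = Q/F = 690.0/96500 = 0.007150 mol
2H⁺ + 2e⁻ → H₂, so n(H₂) = 0.007150 / 2 = 0.003575 mol
V = 0.003575 × 24.0 = 0.08580 L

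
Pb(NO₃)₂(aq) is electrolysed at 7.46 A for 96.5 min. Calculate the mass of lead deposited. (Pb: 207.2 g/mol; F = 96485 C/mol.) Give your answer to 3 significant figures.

Charge passed = 7.46 × 5790 = 43190 C
Moles of electrons = 43190 / 96485 = 0.4476 mol
Pb²⁺ + 2e⁻ → Pb, so n(Pb) = 0.4476 / 2 = 0.2238 mol
m = 0.2238 × 207.2 = 46.4 g

46.4 g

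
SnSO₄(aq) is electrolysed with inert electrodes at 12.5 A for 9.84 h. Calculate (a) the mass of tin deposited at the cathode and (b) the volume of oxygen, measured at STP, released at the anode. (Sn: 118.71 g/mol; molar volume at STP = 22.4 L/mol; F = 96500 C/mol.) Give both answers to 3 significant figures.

272 g Sn; 25.7 L O₂

Q = 12.5 × 35424 = 4.428×10^5 C; n(e⁻) = 4.428×10^5 / 96500 = 4.589 mol
Cathode: Sn²⁺ + 2e⁻ → Sn → n(Sn) = 4.589/2 = 2.295 mol → 272 g
Anode: 2H₂O → O₂ + 4H⁺ + 4e⁻ → n(O₂) = 4.589/4 = 1.147 mol → 25.7 L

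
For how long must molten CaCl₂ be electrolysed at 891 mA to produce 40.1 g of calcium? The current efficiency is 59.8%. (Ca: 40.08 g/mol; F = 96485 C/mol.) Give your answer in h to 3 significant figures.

n(Ca) = 40.1 / 40.08 = 1.000 mol
Ca²⁺ + 2e⁻ → Ca, so n(e⁻) = 2 × 1.000 = 2.000 mol
Q = 2.000 × 96485 / 0.598 = 3.227×10^5 C
t = Q / I = 3.227×10^5 / 0.891 = 3.622×10^5 s = 101 h

101 h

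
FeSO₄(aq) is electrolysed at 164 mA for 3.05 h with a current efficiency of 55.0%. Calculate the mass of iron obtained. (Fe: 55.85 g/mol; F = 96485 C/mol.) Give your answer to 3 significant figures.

Q = 0.164 × 10980 = 1801 C
n(e⁻) = 1801 / 96485 = 0.01867 mol
Fe²⁺ + 2e⁻ → Fe, so theoretical m(Fe) = 0.009335 × 55.85 = 0.5214 g
Actual mass = 55.0% × 0.5214 = 0.287 g

0.287 g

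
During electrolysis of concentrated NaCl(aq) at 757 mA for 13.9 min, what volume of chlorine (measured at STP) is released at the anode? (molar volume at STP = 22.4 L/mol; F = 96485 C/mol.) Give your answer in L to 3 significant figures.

0.0733 L

Q = 0.757 A × 834 s = 631.3 C
n(e⁻) = 631.3 / 96485 = 0.006543 mol
2Cl⁻ → Cl₂ + 2e⁻, so n(Cl₂) = 0.006543 / 2 = 0.003272 mol
V = 0.003272 × 22.4 = 0.07329 L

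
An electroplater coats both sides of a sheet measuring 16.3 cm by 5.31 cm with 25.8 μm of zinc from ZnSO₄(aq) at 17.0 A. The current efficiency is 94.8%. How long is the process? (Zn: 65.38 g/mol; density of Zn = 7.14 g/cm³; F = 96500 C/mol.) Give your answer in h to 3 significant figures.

0.162 h

Plated area = 2 × 16.3 × 5.31 = 173.1 cm²
Volume = 173.1 × 25.8×10⁻⁴ cm = 0.4466 cm³
m(Zn) = 0.4466 × 7.14 = 3.189 g
n(Zn) = 3.189 / 65.38 = 0.04878 mol; n(e⁻) = 2 × 0.04878 = 0.09756 mol
Q = 0.09756 × 96500 / 0.948 = 9931 C
t = 9931 / 17.0 = 584.2 s = 0.162 h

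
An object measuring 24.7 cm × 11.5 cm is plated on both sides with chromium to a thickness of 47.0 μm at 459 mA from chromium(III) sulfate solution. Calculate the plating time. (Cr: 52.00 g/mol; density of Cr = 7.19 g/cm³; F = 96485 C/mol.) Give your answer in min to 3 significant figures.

3880 min

Plated area = 2 × 24.7 × 11.5 = 568.1 cm²
Volume = 568.1 × 47.0×10⁻⁴ cm = 2.670 cm³
m(Cr) = 2.670 × 7.19 = 19.20 g
n(Cr) = 19.20 / 52.00 = 0.3692 mol; n(e⁻) = 3 × 0.3692 = 1.108 mol
Q = 1.108 × 96485 = 1.069×10^5 C
t = 1.069×10^5 / 0.459 = 2.329×10^5 s = 3880 min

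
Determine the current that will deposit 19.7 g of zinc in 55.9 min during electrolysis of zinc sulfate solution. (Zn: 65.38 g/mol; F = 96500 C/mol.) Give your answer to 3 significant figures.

n(Zn) = 19.7 / 65.38 = 0.3013 mol
Zn²⁺ + 2e⁻ → Zn, so n(e⁻) = 2 × 0.3013 = 0.6026 mol
Q = 0.6026 × 96500 = 58150 C
I = Q / t = 58150 / 3354 s = 17.3 A

17.3 A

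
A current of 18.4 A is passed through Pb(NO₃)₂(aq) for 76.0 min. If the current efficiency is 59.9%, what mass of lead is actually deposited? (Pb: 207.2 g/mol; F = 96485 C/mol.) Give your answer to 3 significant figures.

Q = 18.4 × 4560 = 83900 C
n(e⁻) = 83900 / 96485 = 0.8696 mol
Pb²⁺ + 2e⁻ → Pb, so theoretical m(Pb) = 0.4348 × 207.2 = 90.09 g
Actual mass = 59.9% × 90.09 = 54.0 g

54.0 g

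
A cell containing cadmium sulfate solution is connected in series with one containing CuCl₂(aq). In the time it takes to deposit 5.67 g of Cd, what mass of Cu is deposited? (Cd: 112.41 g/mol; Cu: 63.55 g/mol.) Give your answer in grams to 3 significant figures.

3.21 g

n(Cd) = 5.67 / 112.41 = 0.05044 mol
Cd²⁺ + 2e⁻ → Cd, so n(e⁻) = 2 × 0.05044 = 0.1009 mol
The cells are in series, so the same charge (and hence the same n(e⁻) = 0.1009 mol) passes through both.
Cu²⁺ + 2e⁻ → Cu, so n(Cu) = 0.1009 / 2 = 0.05045 mol
m(Cu) = 0.05045 × 63.55 = 3.21 g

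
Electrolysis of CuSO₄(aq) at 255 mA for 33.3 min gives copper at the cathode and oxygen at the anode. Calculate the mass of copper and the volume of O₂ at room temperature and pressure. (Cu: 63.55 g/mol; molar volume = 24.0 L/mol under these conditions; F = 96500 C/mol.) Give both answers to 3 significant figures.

0.168 g Cu; 0.0317 L O₂

Q = 0.255 × 1998 = 509.5 C; n(e⁻) = 509.5 / 96500 = 0.005280 mol
Cathode: Cu²⁺ + 2e⁻ → Cu → n(Cu) = 0.005280/2 = 0.002640 mol → 0.168 g
Anode: 2H₂O → O₂ + 4H⁺ + 4e⁻ → n(O₂) = 0.005280/4 = 0.001320 mol → 0.0317 L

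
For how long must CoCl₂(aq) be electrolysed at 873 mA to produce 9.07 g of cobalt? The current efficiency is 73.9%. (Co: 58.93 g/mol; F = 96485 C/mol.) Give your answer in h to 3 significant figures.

n(Co) = 9.07 / 58.93 = 0.1539 mol
Co²⁺ + 2e⁻ → Co, so n(e⁻) = 2 × 0.1539 = 0.3078 mol
Q = 0.3078 × 96485 / 0.739 = 40190 C
t = Q / I = 40190 / 0.873 = 46040 s = 12.8 h

12.8 h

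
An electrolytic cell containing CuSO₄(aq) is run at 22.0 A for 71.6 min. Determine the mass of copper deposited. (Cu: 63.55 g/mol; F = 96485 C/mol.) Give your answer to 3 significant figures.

31.1 g

Q = 22.0 A × 4296 s = 94510 C
n(e⁻) = Q/F = 94510/96485 = 0.9795 mol
Cu²⁺ + 2e⁻ → Cu, so n(Cu) = 0.9795 / 2 = 0.4898 mol
m = 0.4898 × 63.55 = 31.1 g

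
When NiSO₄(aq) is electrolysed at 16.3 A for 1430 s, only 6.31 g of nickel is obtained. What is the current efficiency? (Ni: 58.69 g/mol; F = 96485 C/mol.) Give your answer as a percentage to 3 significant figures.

89.0%

Q = 16.3 × 1430 = 23310 C
n(e⁻) = 23310 / 96485 = 0.2416 mol
Ni²⁺ + 2e⁻ → Ni, so theoretical n(Ni) = 0.1208 mol → 7.090 g
Efficiency = 6.31 / 7.090 = 0.8900 = 89.0%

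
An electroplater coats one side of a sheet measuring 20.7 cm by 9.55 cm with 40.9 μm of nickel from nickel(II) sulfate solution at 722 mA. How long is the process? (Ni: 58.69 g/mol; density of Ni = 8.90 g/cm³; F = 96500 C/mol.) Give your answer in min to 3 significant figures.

546 min

Plated area = 20.7 × 9.55 = 197.7 cm²
Volume = 197.7 × 40.9×10⁻⁴ cm = 0.8086 cm³
m(Ni) = 0.8086 × 8.90 = 7.197 g
n(Ni) = 7.197 / 58.69 = 0.1226 mol; n(e⁻) = 2 × 0.1226 = 0.2452 mol
Q = 0.2452 × 96500 = 23660 C
t = 23660 / 0.722 = 32770 s = 546 min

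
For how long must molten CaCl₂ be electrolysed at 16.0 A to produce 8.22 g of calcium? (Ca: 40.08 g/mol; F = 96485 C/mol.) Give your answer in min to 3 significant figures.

n(Ca) = 8.22 / 40.08 = 0.2051 mol
Ca²⁺ + 2e⁻ → Ca, so n(e⁻) = 2 × 0.2051 = 0.4102 mol
Q = 0.4102 × 96485 = 39580 C
t = Q / I = 39580 / 16.0 = 2474 s = 41.2 min

41.2 min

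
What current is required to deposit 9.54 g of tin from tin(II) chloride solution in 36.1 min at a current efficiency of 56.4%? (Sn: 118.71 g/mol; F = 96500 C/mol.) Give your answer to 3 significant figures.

12.7 A

n(Sn) = 9.54 / 118.71 = 0.08036 mol
Sn²⁺ + 2e⁻ → Sn, so n(e⁻) = 2 × 0.08036 = 0.1607 mol
Q = 0.1607 × 96500 / 0.564 = 27500 C
I = Q / t = 27500 / 2166 s = 12.7 A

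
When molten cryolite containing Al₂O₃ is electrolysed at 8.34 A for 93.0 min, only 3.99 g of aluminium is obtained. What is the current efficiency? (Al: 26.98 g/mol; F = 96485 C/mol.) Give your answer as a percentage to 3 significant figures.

92.0%

Q = 8.34 × 5580 = 46540 C
n(e⁻) = 46540 / 96485 = 0.4824 mol
Al³⁺ + 3e⁻ → Al, so theoretical n(Al) = 0.1608 mol → 4.338 g
Efficiency = 3.99 / 4.338 = 0.9198 = 92.0%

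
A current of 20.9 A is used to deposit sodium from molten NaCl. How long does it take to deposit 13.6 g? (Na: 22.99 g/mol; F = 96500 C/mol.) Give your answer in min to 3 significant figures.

n(Na) = 13.6 / 22.99 = 0.5916 mol
Na⁺ + e⁻ → Na, so n(e⁻) = 0.5916 mol
Q = 0.5916 × 96500 = 57090 C
t = Q / I = 57090 / 20.9 = 2732 s = 45.5 min

45.5 min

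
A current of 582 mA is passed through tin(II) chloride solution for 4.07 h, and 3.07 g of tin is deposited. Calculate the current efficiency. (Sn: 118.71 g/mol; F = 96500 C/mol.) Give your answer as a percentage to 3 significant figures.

Q = 0.582 × 14652 = 8527 C
n(e⁻) = 8527 / 96500 = 0.08836 mol
Sn²⁺ + 2e⁻ → Sn, so theoretical n(Sn) = 0.04418 mol → 5.245 g
Efficiency = 3.07 / 5.245 = 0.5853 = 58.5%

58.5%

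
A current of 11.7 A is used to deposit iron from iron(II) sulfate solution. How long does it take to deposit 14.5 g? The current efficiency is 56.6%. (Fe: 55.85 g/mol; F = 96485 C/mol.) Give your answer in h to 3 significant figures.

n(Fe) = 14.5 / 55.85 = 0.2596 mol
Fe²⁺ + 2e⁻ → Fe, so n(e⁻) = 2 × 0.2596 = 0.5192 mol
Q = 0.5192 × 96485 / 0.566 = 88510 C
t = Q / I = 88510 / 11.7 = 7565 s = 2.10 h

2.10 h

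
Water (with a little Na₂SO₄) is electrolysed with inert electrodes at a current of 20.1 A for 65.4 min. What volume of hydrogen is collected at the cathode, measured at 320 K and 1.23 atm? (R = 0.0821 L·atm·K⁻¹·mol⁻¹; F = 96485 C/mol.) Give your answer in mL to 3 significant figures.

8730 mL

Q = 20.1 A × 3924 s = 78870 C
n(e⁻) = 78870 / 96485 = 0.8174 mol
2H⁺ + 2e⁻ → H₂, so n(H₂) = 0.8174 / 2 = 0.4087 mol
V = nRT/P = 0.4087 × 0.0821 × 320 / 1.23 = 8.730 L
= 8730 mL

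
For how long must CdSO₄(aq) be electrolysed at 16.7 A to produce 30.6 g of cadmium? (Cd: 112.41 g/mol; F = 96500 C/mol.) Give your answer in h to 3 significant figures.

0.874 h

n(Cd) = 30.6 / 112.41 = 0.2722 mol
Cd²⁺ + 2e⁻ → Cd, so n(e⁻) = 2 × 0.2722 = 0.5444 mol
Q = 0.5444 × 96500 = 52530 C
t = Q / I = 52530 / 16.7 = 3146 s = 0.874 h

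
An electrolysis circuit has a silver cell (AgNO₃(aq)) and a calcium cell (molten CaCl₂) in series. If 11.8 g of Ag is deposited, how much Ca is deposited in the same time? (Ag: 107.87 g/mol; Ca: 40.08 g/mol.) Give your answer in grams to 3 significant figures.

n(Ag) = 11.8 / 107.87 = 0.1094 mol
Ag⁺ + e⁻ → Ag, so n(e⁻) = 0.1094 mol
The cells are in series, so the same charge (and hence the same n(e⁻) = 0.1094 mol) passes through both.
Ca²⁺ + 2e⁻ → Ca, so n(Ca) = 0.1094 / 2 = 0.05470 mol
m(Ca) = 0.05470 × 40.08 = 2.19 g

2.19 g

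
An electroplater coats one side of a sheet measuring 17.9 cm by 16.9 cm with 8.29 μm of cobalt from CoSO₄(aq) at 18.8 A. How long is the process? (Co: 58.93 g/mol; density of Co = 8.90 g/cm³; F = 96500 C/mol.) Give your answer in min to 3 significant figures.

6.48 min

Plated area = 17.9 × 16.9 = 302.5 cm²
Volume = 302.5 × 8.29×10⁻⁴ cm = 0.2508 cm³
m(Co) = 0.2508 × 8.90 = 2.232 g
n(Co) = 2.232 / 58.93 = 0.03788 mol; n(e⁻) = 2 × 0.03788 = 0.07576 mol
Q = 0.07576 × 96500 = 7311 C
t = 7311 / 18.8 = 388.9 s = 6.48 min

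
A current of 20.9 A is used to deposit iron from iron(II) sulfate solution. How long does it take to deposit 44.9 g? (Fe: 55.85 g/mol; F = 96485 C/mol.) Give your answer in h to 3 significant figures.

2.06 h

n(Fe) = 44.9 / 55.85 = 0.8039 mol
Fe²⁺ + 2e⁻ → Fe, so n(e⁻) = 2 × 0.8039 = 1.608 mol
Q = 1.608 × 96485 = 1.551×10^5 C
t = Q / I = 1.551×10^5 / 20.9 = 7421 s = 2.06 h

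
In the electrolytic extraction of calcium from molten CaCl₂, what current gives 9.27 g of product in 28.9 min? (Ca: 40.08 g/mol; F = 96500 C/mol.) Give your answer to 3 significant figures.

25.7 A

n(Ca) = 9.27 / 40.08 = 0.2313 mol
Ca²⁺ + 2e⁻ → Ca, so n(e⁻) = 2 × 0.2313 = 0.4626 mol
Q = 0.4626 × 96500 = 44640 C
I = Q / t = 44640 / 1734 s = 25.7 A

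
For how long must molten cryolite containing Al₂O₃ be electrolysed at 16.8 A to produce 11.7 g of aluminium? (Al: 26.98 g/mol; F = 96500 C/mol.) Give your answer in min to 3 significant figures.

n(Al) = 11.7 / 26.98 = 0.4337 mol
Al³⁺ + 3e⁻ → Al, so n(e⁻) = 3 × 0.4337 = 1.301 mol
Q = 1.301 × 96500 = 1.255×10^5 C
t = Q / I = 1.255×10^5 / 16.8 = 7470 s = 125 min

125 min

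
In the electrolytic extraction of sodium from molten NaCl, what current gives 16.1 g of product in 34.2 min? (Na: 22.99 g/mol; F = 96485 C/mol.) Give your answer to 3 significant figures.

32.9 A

n(Na) = 16.1 / 22.99 = 0.7003 mol
Na⁺ + e⁻ → Na, so n(e⁻) = 0.7003 mol
Q = 0.7003 × 96485 = 67570 C
I = Q / t = 67570 / 2052 s = 32.9 A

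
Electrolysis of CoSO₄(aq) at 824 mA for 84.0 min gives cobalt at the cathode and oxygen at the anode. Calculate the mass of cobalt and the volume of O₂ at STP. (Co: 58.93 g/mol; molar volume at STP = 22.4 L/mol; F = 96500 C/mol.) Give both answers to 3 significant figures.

Q = 0.824 × 5040 = 4153 C; n(e⁻) = 4153 / 96500 = 0.04304 mol
Cathode: Co²⁺ + 2e⁻ → Co → n(Co) = 0.04304/2 = 0.02152 mol → 1.27 g
Anode: 2H₂O → O₂ + 4H⁺ + 4e⁻ → n(O₂) = 0.04304/4 = 0.01076 mol → 0.241 L

1.27 g Co; 0.241 L O₂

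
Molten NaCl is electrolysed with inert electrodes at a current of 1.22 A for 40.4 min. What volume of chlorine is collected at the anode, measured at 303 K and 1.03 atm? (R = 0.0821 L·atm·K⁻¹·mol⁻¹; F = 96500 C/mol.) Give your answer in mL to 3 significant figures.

Charge passed = 1.22 × 2424 = 2957 C
n(e⁻) = Q/F = 2957/96500 = 0.03064 mol
2Cl⁻ → Cl₂ + 2e⁻, so n(Cl₂) = 0.03064 / 2 = 0.01532 mol
V = nRT/P = 0.01532 × 0.0821 × 303 / 1.03 = 0.3700 L
= 370 mL

370 mL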